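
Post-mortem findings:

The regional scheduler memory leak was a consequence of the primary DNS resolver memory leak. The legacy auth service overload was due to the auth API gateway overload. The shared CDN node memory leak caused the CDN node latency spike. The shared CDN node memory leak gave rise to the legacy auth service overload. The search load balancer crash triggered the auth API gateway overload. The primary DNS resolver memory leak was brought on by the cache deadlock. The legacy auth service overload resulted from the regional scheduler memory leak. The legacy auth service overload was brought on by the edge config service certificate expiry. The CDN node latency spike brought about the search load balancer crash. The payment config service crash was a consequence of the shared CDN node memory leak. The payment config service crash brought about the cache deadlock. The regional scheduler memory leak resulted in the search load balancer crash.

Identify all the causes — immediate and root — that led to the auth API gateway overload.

Immediate cause of the auth API gateway overload: the search load balancer crash.
Further upstream: the shared CDN node memory leak, the CDN node latency spike, the payment config service crash, the cache deadlock, the primary DNS resolver memory leak, the regional scheduler memory leak.

the CDN node latency spike, the cache deadlock, the payment config service crash, the primary DNS resolver memory leak, the regional scheduler memory leak, the search load balancer crash, the shared CDN node memory leak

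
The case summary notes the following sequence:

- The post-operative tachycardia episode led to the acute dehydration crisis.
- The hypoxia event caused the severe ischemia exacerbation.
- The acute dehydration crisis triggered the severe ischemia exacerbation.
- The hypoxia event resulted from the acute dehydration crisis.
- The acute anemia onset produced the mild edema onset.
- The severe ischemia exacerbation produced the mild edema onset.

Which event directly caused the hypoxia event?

the acute dehydration crisis

Upstream contributors include the post-operative tachycardia episode, but only the acute dehydration crisis feeds directly into the hypoxia event.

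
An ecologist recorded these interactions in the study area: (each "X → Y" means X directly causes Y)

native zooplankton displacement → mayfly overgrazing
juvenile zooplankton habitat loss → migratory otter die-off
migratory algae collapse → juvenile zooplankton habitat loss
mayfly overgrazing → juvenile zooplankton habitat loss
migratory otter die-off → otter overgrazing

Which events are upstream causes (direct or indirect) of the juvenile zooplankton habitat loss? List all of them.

the mayfly overgrazing, the migratory algae collapse, the native zooplankton displacement

Immediate causes of the juvenile zooplankton habitat loss: the mayfly overgrazing, the migratory algae collapse.
Further upstream: the native zooplankton displacement.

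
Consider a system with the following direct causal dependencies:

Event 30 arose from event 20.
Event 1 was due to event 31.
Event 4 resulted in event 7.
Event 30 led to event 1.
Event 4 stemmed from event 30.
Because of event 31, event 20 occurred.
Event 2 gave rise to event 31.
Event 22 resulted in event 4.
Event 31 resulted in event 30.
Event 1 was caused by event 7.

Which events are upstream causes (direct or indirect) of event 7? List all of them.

Immediate cause of event 7: event 4.
Further upstream: event 2, event 31, event 20, event 30, event 22.

event 2, event 20, event 22, event 30, event 31, event 4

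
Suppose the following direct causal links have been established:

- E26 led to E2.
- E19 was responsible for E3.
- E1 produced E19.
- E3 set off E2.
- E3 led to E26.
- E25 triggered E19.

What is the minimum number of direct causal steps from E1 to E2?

Shortest chain: E1 → E19 → E3 → E2.

3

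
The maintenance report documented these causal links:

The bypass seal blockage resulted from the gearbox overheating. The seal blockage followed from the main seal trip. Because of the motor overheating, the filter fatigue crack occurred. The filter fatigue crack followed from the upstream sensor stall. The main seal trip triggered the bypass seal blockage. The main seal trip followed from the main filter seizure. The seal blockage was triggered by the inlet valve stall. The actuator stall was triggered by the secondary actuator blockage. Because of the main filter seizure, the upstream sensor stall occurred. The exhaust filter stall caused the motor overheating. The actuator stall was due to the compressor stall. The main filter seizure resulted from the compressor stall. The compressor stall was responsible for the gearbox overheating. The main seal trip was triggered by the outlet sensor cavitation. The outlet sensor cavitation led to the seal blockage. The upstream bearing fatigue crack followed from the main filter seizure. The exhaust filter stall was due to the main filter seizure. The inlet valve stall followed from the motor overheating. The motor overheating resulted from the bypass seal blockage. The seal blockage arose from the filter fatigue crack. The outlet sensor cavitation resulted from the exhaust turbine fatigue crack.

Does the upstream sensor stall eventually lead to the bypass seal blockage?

No

The upstream sensor stall leads to the filter fatigue crack, the seal blockage; the bypass seal blockage is not among them.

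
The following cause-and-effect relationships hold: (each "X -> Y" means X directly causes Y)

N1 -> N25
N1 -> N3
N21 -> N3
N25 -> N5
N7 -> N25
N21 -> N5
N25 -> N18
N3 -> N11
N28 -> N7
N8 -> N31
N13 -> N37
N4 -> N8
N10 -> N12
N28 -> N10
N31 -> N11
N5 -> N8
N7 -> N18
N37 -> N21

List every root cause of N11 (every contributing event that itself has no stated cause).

N1, N13, N28, N4

Tracing upstream from N11: N11 ← N31 ← N8 ← N5 ← N25 ← N7 ← N28.
A separate upstream branch: N11 ← N3 ← N21 ← N37 ← N13.
A separate upstream branch: N11 ← N3 ← N1.
A separate upstream branch: N11 ← N31 ← N8 ← N4.
Each of those chain origins has no stated cause.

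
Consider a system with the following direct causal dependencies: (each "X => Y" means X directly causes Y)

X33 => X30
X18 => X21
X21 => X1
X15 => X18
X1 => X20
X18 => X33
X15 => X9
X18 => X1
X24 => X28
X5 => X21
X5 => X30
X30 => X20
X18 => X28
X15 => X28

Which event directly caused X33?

X18

Upstream contributors include X15, but only X18 feeds directly into X33.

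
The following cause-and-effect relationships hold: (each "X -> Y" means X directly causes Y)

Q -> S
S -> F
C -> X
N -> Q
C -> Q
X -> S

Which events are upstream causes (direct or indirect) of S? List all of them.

Immediate causes of S: Q, X.
Further upstream: C, N.

C, N, Q, X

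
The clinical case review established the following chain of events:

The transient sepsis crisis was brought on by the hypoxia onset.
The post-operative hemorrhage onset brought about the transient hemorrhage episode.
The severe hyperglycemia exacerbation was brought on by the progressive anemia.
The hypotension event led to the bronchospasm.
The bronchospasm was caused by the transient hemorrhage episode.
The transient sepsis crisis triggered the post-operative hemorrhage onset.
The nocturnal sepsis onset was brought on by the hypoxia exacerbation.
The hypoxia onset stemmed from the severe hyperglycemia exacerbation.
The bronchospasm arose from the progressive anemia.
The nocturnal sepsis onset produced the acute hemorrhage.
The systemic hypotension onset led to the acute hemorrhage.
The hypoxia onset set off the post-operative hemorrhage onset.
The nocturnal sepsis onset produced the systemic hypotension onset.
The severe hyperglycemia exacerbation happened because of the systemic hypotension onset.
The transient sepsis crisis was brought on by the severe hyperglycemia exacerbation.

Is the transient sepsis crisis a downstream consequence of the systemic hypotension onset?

There is a causal chain: the systemic hypotension onset → the severe hyperglycemia exacerbation → the transient sepsis crisis.

Yes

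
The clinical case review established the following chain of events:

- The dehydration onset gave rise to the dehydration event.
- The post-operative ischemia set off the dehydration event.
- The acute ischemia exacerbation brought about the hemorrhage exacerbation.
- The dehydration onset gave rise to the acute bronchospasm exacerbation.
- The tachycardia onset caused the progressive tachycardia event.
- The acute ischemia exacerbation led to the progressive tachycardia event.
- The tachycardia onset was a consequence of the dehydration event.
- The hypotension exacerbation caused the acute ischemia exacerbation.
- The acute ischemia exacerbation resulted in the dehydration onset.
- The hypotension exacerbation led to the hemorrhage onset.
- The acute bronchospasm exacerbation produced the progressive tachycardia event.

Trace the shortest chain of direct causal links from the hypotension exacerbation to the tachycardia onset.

the hypotension exacerbation → the acute ischemia exacerbation → the dehydration onset → the dehydration event → the tachycardia onset

the hypotension exacerbation → the acute ischemia exacerbation
the acute ischemia exacerbation → the dehydration onset
the dehydration onset → the dehydration event
the dehydration event → the tachycardia onset
Length: 4 steps.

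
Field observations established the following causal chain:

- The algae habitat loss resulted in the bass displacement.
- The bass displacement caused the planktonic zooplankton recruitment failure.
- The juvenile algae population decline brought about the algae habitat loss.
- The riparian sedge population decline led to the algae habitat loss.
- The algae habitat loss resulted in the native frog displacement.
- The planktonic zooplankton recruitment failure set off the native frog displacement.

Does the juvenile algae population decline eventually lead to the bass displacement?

There is a causal chain: the juvenile algae population decline → the algae habitat loss → the bass displacement.

Yes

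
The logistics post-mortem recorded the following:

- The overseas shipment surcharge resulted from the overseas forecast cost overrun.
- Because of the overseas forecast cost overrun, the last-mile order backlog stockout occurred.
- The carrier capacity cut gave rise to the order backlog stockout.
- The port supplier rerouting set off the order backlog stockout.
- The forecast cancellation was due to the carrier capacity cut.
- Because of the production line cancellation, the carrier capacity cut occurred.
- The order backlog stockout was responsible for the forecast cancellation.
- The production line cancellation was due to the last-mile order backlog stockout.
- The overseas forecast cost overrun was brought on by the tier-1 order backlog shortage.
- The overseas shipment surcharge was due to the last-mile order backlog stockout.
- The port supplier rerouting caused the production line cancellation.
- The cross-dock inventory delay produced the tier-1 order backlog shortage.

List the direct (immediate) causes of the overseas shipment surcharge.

the last-mile order backlog stockout, the overseas forecast cost overrun

Upstream contributors include the cross-dock inventory delay, the tier-1 order backlog shortage, but only the last-mile order backlog stockout, the overseas forecast cost overrun feed directly into the overseas shipment surcharge.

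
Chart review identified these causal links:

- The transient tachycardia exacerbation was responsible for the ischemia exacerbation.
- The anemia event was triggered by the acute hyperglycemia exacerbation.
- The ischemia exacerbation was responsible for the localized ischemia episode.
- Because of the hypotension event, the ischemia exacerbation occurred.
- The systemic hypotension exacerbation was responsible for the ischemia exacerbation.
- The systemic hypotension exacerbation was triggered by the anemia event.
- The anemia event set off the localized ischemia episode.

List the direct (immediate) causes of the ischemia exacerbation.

the hypotension event, the systemic hypotension exacerbation, the transient tachycardia exacerbation

Upstream contributors include the acute hyperglycemia exacerbation, the anemia event, but only the hypotension event, the systemic hypotension exacerbation, the transient tachycardia exacerbation feed directly into the ischemia exacerbation.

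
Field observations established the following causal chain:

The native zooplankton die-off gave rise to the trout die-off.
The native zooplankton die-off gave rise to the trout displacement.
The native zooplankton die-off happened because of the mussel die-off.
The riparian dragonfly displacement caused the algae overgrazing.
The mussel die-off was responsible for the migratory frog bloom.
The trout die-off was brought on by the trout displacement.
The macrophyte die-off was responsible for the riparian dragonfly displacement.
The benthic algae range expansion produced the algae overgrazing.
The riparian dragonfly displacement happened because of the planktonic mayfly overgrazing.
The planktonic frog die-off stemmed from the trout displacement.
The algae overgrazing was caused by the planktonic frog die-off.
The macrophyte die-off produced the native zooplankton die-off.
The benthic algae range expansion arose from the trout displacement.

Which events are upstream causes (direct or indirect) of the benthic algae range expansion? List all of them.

the macrophyte die-off, the mussel die-off, the native zooplankton die-off, the trout displacement

Immediate cause of the benthic algae range expansion: the trout displacement.
Further upstream: the macrophyte die-off, the mussel die-off, the native zooplankton die-off.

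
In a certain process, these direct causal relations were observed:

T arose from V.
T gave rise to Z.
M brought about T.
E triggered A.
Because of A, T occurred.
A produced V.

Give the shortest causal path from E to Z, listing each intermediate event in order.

E → A → T → Z

E → A
A → T
T → Z
Length: 3 steps.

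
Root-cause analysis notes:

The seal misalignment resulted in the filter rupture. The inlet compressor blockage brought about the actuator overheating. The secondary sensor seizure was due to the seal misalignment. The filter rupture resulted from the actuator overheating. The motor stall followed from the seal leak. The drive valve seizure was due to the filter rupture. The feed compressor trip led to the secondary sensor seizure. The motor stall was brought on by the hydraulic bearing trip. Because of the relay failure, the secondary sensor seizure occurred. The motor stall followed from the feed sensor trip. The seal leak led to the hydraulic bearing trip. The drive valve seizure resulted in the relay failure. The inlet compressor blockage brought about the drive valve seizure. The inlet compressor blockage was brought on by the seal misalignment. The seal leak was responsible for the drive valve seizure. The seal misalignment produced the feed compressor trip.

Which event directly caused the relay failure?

Upstream contributors include the seal misalignment, the seal leak, the inlet compressor blockage, the actuator overheating, the filter rupture, but only the drive valve seizure feeds directly into the relay failure.

the drive valve seizure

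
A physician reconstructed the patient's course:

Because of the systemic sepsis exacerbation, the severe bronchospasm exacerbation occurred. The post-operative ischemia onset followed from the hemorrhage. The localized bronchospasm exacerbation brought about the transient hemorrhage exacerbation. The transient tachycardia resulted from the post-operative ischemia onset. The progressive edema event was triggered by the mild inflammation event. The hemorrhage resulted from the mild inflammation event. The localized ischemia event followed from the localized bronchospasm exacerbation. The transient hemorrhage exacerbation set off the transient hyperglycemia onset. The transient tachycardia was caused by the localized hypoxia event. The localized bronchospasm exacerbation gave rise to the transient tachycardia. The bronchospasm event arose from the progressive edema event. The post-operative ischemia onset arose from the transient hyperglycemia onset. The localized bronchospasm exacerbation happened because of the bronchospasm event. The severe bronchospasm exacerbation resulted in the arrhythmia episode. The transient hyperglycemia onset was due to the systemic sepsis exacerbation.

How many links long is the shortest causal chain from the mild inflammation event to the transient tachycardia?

Shortest chain: the mild inflammation event → the hemorrhage → the post-operative ischemia onset → the transient tachycardia.

3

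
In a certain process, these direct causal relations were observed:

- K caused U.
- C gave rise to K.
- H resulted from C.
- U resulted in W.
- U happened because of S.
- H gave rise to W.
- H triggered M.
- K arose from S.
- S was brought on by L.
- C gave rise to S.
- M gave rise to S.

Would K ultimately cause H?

K leads to U, W; H is not among them.

No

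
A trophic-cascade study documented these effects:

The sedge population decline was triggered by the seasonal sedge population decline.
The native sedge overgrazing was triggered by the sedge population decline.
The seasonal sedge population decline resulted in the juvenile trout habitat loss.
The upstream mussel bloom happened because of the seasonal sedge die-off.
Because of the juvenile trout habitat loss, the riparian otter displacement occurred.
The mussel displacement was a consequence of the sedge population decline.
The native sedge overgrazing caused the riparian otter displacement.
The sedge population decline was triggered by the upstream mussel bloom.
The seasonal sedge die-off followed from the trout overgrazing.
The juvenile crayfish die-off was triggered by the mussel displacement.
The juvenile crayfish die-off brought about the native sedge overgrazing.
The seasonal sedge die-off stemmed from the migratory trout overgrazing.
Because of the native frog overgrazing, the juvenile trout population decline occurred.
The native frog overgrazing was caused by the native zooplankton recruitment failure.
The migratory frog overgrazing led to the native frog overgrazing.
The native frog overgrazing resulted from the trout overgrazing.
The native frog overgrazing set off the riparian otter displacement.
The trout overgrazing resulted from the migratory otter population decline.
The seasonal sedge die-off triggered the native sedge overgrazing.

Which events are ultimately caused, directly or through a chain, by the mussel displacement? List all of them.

Direct effects: the juvenile crayfish die-off.
2 steps out: the native sedge overgrazing.
3 steps out: the riparian otter displacement.
Not reachable from it: the native zooplankton recruitment failure, the migratory otter population decline, the migratory trout overgrazing, the seasonal sedge population decline, the migratory frog overgrazing, the trout overgrazing, the seasonal sedge die-off, the upstream mussel bloom, the juvenile trout habitat loss, the sedge population decline, the native frog overgrazing, the juvenile trout population decline.

the juvenile crayfish die-off, the native sedge overgrazing, the riparian otter displacement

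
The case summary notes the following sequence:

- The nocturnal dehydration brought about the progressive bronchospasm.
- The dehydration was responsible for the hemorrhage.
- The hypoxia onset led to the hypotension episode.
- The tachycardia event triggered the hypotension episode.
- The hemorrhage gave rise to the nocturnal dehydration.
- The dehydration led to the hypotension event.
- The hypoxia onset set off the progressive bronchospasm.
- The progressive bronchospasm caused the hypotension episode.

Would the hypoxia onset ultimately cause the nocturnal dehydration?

The hypoxia onset leads to the progressive bronchospasm, the hypotension episode; the nocturnal dehydration is not among them.

No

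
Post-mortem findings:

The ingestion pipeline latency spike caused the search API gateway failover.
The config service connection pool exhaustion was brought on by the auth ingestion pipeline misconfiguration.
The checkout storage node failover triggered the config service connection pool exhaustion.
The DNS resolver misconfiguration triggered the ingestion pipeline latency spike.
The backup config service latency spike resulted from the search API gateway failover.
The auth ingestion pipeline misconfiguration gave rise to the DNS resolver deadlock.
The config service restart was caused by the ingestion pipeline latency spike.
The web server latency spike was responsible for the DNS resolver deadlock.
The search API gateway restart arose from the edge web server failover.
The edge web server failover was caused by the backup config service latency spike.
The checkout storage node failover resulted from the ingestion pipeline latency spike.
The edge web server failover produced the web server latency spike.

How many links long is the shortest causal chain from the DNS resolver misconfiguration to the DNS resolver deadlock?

Shortest chain: the DNS resolver misconfiguration → the ingestion pipeline latency spike → the search API gateway failover → the backup config service latency spike → the edge web server failover → the web server latency spike → the DNS resolver deadlock.

6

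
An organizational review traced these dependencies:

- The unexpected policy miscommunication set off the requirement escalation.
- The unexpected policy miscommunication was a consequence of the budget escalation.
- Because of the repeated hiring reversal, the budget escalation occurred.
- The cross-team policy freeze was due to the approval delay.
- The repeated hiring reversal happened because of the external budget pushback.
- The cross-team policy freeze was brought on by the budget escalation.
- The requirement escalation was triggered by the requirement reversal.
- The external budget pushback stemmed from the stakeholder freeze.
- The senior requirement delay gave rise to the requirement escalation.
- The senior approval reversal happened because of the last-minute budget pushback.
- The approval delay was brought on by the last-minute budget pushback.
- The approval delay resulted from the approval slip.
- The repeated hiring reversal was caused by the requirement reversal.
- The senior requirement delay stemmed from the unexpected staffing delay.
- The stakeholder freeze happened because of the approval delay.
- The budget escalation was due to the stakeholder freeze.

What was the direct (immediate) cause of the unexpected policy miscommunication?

Upstream contributors include the last-minute budget pushback, the approval slip, the approval delay, the stakeholder freeze, the requirement reversal, the external budget pushback, the repeated hiring reversal, but only the budget escalation feeds directly into the unexpected policy miscommunication.

the budget escalation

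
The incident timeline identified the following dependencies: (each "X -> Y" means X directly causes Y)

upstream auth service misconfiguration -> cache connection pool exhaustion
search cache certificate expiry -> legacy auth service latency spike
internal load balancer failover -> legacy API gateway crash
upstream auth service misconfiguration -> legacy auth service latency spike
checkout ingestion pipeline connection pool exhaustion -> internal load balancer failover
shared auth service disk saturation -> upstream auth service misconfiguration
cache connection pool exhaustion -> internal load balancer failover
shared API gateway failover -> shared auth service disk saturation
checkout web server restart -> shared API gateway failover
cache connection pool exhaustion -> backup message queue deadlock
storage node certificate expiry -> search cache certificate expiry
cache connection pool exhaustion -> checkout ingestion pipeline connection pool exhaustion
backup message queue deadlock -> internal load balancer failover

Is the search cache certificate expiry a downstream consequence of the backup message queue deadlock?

The backup message queue deadlock leads to the internal load balancer failover, the legacy API gateway crash; the search cache certificate expiry is not among them.

No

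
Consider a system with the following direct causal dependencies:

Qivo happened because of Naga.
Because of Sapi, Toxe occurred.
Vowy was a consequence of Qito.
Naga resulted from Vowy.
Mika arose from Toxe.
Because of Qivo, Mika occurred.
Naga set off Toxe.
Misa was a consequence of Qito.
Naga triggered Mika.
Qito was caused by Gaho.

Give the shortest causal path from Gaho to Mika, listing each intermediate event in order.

Gaho → Qito
Qito → Vowy
Vowy → Naga
Naga → Mika
Length: 4 steps.

Gaho → Qito → Vowy → Naga → Mika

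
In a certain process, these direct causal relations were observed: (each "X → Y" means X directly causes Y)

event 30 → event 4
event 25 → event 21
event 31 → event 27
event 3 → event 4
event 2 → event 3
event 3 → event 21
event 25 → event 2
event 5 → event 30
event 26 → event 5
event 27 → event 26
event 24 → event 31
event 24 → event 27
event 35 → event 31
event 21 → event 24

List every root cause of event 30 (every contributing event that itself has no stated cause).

Tracing upstream from event 30: event 30 ← event 5 ← event 26 ← event 27 ← event 24 ← event 21 ← event 25.
A separate upstream branch: event 30 ← event 5 ← event 26 ← event 27 ← event 31 ← event 35.
Each of those chain origins has no stated cause.

event 25, event 35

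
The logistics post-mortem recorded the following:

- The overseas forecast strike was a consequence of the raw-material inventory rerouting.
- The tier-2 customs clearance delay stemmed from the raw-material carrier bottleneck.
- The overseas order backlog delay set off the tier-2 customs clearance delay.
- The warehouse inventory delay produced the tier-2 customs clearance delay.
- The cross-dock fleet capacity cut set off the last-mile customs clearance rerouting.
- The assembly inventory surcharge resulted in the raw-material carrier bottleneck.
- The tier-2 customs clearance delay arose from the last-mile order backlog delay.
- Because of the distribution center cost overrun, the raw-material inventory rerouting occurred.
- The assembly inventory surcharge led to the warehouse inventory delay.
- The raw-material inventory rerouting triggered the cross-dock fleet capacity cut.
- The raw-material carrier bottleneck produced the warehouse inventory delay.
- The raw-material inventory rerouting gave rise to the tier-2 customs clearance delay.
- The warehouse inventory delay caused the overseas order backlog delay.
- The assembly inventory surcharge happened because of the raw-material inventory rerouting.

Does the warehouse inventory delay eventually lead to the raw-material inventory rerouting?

No

The warehouse inventory delay leads to the overseas order backlog delay, the tier-2 customs clearance delay; the raw-material inventory rerouting is not among them.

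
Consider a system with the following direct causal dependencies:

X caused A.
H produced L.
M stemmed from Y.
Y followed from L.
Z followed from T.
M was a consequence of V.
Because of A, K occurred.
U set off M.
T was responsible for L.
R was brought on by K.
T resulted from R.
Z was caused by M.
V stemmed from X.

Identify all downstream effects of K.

Direct effects: R.
2 steps out: T.
3 steps out: L, Z.
4 steps out: Y.
5 steps out: M.
Not reachable from it: X, A, H, U, V.

L, M, R, T, Y, Z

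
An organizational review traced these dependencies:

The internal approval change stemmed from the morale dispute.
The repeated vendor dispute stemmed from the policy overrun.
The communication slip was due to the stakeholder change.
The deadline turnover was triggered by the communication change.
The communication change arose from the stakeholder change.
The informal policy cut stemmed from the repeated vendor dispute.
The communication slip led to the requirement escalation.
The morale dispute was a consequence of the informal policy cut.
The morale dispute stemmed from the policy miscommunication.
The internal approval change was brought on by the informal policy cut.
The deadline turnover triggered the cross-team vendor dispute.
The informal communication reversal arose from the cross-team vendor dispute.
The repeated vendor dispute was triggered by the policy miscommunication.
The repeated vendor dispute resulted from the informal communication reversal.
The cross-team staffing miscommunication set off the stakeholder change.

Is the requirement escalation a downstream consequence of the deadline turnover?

The deadline turnover leads to the cross-team vendor dispute, the informal communication reversal, the repeated vendor dispute, the informal policy cut, the morale dispute, the internal approval change; the requirement escalation is not among them.

No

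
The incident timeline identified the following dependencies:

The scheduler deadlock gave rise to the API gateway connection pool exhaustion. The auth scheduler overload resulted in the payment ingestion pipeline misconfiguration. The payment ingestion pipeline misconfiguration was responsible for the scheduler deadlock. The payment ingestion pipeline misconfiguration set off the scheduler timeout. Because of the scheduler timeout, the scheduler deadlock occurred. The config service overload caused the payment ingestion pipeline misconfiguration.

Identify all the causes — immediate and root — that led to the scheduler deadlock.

Immediate causes of the scheduler deadlock: the payment ingestion pipeline misconfiguration, the scheduler timeout.
Further upstream: the config service overload, the auth scheduler overload.

the auth scheduler overload, the config service overload, the payment ingestion pipeline misconfiguration, the scheduler timeout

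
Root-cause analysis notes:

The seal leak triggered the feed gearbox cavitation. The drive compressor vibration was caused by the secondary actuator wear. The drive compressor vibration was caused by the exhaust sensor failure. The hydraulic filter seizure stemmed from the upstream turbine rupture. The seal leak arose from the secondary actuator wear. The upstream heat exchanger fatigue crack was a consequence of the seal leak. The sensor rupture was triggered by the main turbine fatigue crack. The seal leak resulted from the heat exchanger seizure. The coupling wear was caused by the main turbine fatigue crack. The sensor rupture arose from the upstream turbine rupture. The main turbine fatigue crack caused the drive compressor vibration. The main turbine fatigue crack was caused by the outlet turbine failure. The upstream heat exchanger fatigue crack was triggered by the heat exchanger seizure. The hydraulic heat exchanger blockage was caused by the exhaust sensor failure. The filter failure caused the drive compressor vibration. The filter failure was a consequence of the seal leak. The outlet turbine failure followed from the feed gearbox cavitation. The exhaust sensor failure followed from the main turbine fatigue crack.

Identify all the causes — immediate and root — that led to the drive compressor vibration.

the exhaust sensor failure, the feed gearbox cavitation, the filter failure, the heat exchanger seizure, the main turbine fatigue crack, the outlet turbine failure, the seal leak, the secondary actuator wear

Immediate causes of the drive compressor vibration: the secondary actuator wear, the main turbine fatigue crack, the filter failure, the exhaust sensor failure.
Further upstream: the heat exchanger seizure, the seal leak, the feed gearbox cavitation, the outlet turbine failure.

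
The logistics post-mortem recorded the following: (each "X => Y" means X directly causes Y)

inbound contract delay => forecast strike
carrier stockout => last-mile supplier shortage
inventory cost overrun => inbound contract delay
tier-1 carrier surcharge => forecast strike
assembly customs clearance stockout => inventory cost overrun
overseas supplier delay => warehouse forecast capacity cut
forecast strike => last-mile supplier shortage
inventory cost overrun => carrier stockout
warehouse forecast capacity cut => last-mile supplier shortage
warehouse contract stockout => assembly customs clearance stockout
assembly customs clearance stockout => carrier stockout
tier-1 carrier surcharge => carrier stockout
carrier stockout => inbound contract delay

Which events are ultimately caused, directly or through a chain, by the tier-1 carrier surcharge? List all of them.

Direct effects: the carrier stockout, the forecast strike.
2 steps out: the inbound contract delay, the last-mile supplier shortage.
Not reachable from it: the warehouse contract stockout, the assembly customs clearance stockout, the inventory cost overrun, the overseas supplier delay, the warehouse forecast capacity cut.

the carrier stockout, the forecast strike, the inbound contract delay, the last-mile supplier shortage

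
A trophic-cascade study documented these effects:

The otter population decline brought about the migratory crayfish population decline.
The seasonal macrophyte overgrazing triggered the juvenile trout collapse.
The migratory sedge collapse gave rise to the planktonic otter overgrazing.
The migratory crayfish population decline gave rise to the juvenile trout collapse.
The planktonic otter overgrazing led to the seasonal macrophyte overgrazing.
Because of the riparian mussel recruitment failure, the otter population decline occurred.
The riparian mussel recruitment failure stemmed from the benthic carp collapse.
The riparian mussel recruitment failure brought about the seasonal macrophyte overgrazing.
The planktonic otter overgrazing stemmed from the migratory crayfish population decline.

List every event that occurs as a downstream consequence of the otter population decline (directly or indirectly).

the juvenile trout collapse, the migratory crayfish population decline, the planktonic otter overgrazing, the seasonal macrophyte overgrazing

Direct effects: the migratory crayfish population decline.
2 steps out: the planktonic otter overgrazing, the juvenile trout collapse.
3 steps out: the seasonal macrophyte overgrazing.
Not reachable from it: the benthic carp collapse, the riparian mussel recruitment failure, the migratory sedge collapse.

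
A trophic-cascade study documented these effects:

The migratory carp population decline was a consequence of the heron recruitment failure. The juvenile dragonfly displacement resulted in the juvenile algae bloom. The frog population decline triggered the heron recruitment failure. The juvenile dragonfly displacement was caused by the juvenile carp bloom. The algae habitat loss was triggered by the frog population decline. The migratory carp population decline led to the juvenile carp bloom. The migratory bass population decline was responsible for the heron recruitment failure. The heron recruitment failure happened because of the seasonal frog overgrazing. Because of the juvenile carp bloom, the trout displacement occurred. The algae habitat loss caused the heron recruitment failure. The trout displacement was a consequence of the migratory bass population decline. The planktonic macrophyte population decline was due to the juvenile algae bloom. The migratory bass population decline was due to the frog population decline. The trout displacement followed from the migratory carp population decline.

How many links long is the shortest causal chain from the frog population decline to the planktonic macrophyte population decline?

Shortest chain: the frog population decline → the heron recruitment failure → the migratory carp population decline → the juvenile carp bloom → the juvenile dragonfly displacement → the juvenile algae bloom → the planktonic macrophyte population decline.

6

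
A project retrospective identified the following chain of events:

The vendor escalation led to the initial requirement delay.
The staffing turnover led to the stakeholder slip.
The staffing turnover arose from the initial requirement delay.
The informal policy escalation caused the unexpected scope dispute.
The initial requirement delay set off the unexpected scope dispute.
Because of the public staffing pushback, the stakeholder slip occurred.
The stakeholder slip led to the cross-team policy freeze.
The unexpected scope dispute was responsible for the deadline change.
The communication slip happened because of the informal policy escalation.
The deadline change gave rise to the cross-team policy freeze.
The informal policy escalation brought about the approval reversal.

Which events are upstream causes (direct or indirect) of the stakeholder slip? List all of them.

Immediate causes of the stakeholder slip: the staffing turnover, the public staffing pushback.
Further upstream: the vendor escalation, the initial requirement delay.

the initial requirement delay, the public staffing pushback, the staffing turnover, the vendor escalation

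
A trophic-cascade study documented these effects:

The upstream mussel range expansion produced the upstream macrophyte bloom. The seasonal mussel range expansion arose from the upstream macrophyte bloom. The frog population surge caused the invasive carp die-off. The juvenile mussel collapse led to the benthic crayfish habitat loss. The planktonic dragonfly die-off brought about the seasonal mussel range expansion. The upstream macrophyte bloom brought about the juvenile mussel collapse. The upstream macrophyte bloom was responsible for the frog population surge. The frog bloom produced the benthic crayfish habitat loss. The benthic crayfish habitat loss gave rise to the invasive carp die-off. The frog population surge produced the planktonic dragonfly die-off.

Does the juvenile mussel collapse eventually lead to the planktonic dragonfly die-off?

No

The juvenile mussel collapse leads to the benthic crayfish habitat loss, the invasive carp die-off; the planktonic dragonfly die-off is not among them.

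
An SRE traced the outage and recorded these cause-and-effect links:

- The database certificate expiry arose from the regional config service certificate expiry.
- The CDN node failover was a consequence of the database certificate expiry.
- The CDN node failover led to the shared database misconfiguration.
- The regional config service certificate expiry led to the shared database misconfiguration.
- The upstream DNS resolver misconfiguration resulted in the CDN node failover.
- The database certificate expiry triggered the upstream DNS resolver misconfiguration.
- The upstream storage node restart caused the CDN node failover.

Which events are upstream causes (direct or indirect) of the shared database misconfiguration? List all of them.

Immediate causes of the shared database misconfiguration: the regional config service certificate expiry, the CDN node failover.
Further upstream: the database certificate expiry, the upstream DNS resolver misconfiguration, the upstream storage node restart.

the CDN node failover, the database certificate expiry, the regional config service certificate expiry, the upstream DNS resolver misconfiguration, the upstream storage node restart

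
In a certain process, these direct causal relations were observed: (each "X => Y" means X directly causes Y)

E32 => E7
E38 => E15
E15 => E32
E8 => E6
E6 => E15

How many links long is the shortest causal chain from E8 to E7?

Shortest chain: E8 → E6 → E15 → E32 → E7.

4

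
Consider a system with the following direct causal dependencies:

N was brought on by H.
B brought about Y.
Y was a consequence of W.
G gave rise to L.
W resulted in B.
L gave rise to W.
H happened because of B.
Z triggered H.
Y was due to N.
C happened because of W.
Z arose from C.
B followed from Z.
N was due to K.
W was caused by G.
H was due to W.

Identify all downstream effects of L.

Direct effects: W.
2 steps out: C, B, H, Y.
3 steps out: Z, N.
Not reachable from it: K, G.

B, C, H, N, W, Y, Z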